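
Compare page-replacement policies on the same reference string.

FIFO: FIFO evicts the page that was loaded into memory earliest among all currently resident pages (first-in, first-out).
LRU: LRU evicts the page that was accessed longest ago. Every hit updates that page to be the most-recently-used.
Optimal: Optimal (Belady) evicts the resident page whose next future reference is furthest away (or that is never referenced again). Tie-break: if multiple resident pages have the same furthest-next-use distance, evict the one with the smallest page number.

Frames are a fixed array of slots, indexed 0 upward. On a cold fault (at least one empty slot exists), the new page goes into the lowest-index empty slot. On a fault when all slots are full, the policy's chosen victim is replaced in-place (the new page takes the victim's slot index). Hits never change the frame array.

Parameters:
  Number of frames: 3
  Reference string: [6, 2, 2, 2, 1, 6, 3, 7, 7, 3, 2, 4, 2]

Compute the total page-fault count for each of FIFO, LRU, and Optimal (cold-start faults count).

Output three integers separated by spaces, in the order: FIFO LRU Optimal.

Answer: 7 7 6

Derivation:
--- FIFO ---
  step 0: ref 6 -> FAULT, frames=[6,-,-] (faults so far: 1)
  step 1: ref 2 -> FAULT, frames=[6,2,-] (faults so far: 2)
  step 2: ref 2 -> HIT, frames=[6,2,-] (faults so far: 2)
  step 3: ref 2 -> HIT, frames=[6,2,-] (faults so far: 2)
  step 4: ref 1 -> FAULT, frames=[6,2,1] (faults so far: 3)
  step 5: ref 6 -> HIT, frames=[6,2,1] (faults so far: 3)
  step 6: ref 3 -> FAULT, evict 6, frames=[3,2,1] (faults so far: 4)
  step 7: ref 7 -> FAULT, evict 2, frames=[3,7,1] (faults so far: 5)
  step 8: ref 7 -> HIT, frames=[3,7,1] (faults so far: 5)
  step 9: ref 3 -> HIT, frames=[3,7,1] (faults so far: 5)
  step 10: ref 2 -> FAULT, evict 1, frames=[3,7,2] (faults so far: 6)
  step 11: ref 4 -> FAULT, evict 3, frames=[4,7,2] (faults so far: 7)
  step 12: ref 2 -> HIT, frames=[4,7,2] (faults so far: 7)
  FIFO total faults: 7
--- LRU ---
  step 0: ref 6 -> FAULT, frames=[6,-,-] (faults so far: 1)
  step 1: ref 2 -> FAULT, frames=[6,2,-] (faults so far: 2)
  step 2: ref 2 -> HIT, frames=[6,2,-] (faults so far: 2)
  step 3: ref 2 -> HIT, frames=[6,2,-] (faults so far: 2)
  step 4: ref 1 -> FAULT, frames=[6,2,1] (faults so far: 3)
  step 5: ref 6 -> HIT, frames=[6,2,1] (faults so far: 3)
  step 6: ref 3 -> FAULT, evict 2, frames=[6,3,1] (faults so far: 4)
  step 7: ref 7 -> FAULT, evict 1, frames=[6,3,7] (faults so far: 5)
  step 8: ref 7 -> HIT, frames=[6,3,7] (faults so far: 5)
  step 9: ref 3 -> HIT, frames=[6,3,7] (faults so far: 5)
  step 10: ref 2 -> FAULT, evict 6, frames=[2,3,7] (faults so far: 6)
  step 11: ref 4 -> FAULT, evict 7, frames=[2,3,4] (faults so far: 7)
  step 12: ref 2 -> HIT, frames=[2,3,4] (faults so far: 7)
  LRU total faults: 7
--- Optimal ---
  step 0: ref 6 -> FAULT, frames=[6,-,-] (faults so far: 1)
  step 1: ref 2 -> FAULT, frames=[6,2,-] (faults so far: 2)
  step 2: ref 2 -> HIT, frames=[6,2,-] (faults so far: 2)
  step 3: ref 2 -> HIT, frames=[6,2,-] (faults so far: 2)
  step 4: ref 1 -> FAULT, frames=[6,2,1] (faults so far: 3)
  step 5: ref 6 -> HIT, frames=[6,2,1] (faults so far: 3)
  step 6: ref 3 -> FAULT, evict 1, frames=[6,2,3] (faults so far: 4)
  step 7: ref 7 -> FAULT, evict 6, frames=[7,2,3] (faults so far: 5)
  step 8: ref 7 -> HIT, frames=[7,2,3] (faults so far: 5)
  step 9: ref 3 -> HIT, frames=[7,2,3] (faults so far: 5)
  step 10: ref 2 -> HIT, frames=[7,2,3] (faults so far: 5)
  step 11: ref 4 -> FAULT, evict 3, frames=[7,2,4] (faults so far: 6)
  step 12: ref 2 -> HIT, frames=[7,2,4] (faults so far: 6)
  Optimal total faults: 6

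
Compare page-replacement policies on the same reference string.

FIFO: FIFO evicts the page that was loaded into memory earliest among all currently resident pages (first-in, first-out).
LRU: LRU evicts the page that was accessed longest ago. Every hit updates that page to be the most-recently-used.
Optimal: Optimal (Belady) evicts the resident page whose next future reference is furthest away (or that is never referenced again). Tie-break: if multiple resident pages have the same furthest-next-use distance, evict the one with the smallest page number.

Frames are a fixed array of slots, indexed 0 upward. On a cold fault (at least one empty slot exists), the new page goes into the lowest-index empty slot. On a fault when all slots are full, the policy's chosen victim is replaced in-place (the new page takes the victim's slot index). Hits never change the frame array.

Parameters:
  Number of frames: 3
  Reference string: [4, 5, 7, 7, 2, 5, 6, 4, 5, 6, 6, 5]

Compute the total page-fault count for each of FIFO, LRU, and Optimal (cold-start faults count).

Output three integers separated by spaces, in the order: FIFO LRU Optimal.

Answer: 7 6 5

Derivation:
--- FIFO ---
  step 0: ref 4 -> FAULT, frames=[4,-,-] (faults so far: 1)
  step 1: ref 5 -> FAULT, frames=[4,5,-] (faults so far: 2)
  step 2: ref 7 -> FAULT, frames=[4,5,7] (faults so far: 3)
  step 3: ref 7 -> HIT, frames=[4,5,7] (faults so far: 3)
  step 4: ref 2 -> FAULT, evict 4, frames=[2,5,7] (faults so far: 4)
  step 5: ref 5 -> HIT, frames=[2,5,7] (faults so far: 4)
  step 6: ref 6 -> FAULT, evict 5, frames=[2,6,7] (faults so far: 5)
  step 7: ref 4 -> FAULT, evict 7, frames=[2,6,4] (faults so far: 6)
  step 8: ref 5 -> FAULT, evict 2, frames=[5,6,4] (faults so far: 7)
  step 9: ref 6 -> HIT, frames=[5,6,4] (faults so far: 7)
  step 10: ref 6 -> HIT, frames=[5,6,4] (faults so far: 7)
  step 11: ref 5 -> HIT, frames=[5,6,4] (faults so far: 7)
  FIFO total faults: 7
--- LRU ---
  step 0: ref 4 -> FAULT, frames=[4,-,-] (faults so far: 1)
  step 1: ref 5 -> FAULT, frames=[4,5,-] (faults so far: 2)
  step 2: ref 7 -> FAULT, frames=[4,5,7] (faults so far: 3)
  step 3: ref 7 -> HIT, frames=[4,5,7] (faults so far: 3)
  step 4: ref 2 -> FAULT, evict 4, frames=[2,5,7] (faults so far: 4)
  step 5: ref 5 -> HIT, frames=[2,5,7] (faults so far: 4)
  step 6: ref 6 -> FAULT, evict 7, frames=[2,5,6] (faults so far: 5)
  step 7: ref 4 -> FAULT, evict 2, frames=[4,5,6] (faults so far: 6)
  step 8: ref 5 -> HIT, frames=[4,5,6] (faults so far: 6)
  step 9: ref 6 -> HIT, frames=[4,5,6] (faults so far: 6)
  step 10: ref 6 -> HIT, frames=[4,5,6] (faults so far: 6)
  step 11: ref 5 -> HIT, frames=[4,5,6] (faults so far: 6)
  LRU total faults: 6
--- Optimal ---
  step 0: ref 4 -> FAULT, frames=[4,-,-] (faults so far: 1)
  step 1: ref 5 -> FAULT, frames=[4,5,-] (faults so far: 2)
  step 2: ref 7 -> FAULT, frames=[4,5,7] (faults so far: 3)
  step 3: ref 7 -> HIT, frames=[4,5,7] (faults so far: 3)
  step 4: ref 2 -> FAULT, evict 7, frames=[4,5,2] (faults so far: 4)
  step 5: ref 5 -> HIT, frames=[4,5,2] (faults so far: 4)
  step 6: ref 6 -> FAULT, evict 2, frames=[4,5,6] (faults so far: 5)
  step 7: ref 4 -> HIT, frames=[4,5,6] (faults so far: 5)
  step 8: ref 5 -> HIT, frames=[4,5,6] (faults so far: 5)
  step 9: ref 6 -> HIT, frames=[4,5,6] (faults so far: 5)
  step 10: ref 6 -> HIT, frames=[4,5,6] (faults so far: 5)
  step 11: ref 5 -> HIT, frames=[4,5,6] (faults so far: 5)
  Optimal total faults: 5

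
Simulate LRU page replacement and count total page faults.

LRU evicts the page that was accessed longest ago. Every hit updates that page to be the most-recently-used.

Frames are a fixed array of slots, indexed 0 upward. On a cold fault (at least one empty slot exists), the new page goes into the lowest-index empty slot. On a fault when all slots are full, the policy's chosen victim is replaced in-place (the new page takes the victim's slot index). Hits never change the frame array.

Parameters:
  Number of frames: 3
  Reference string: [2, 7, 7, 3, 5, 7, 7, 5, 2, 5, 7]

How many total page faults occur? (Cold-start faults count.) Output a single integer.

Step 0: ref 2 → FAULT, frames=[2,-,-]
Step 1: ref 7 → FAULT, frames=[2,7,-]
Step 2: ref 7 → HIT, frames=[2,7,-]
Step 3: ref 3 → FAULT, frames=[2,7,3]
Step 4: ref 5 → FAULT (evict 2), frames=[5,7,3]
Step 5: ref 7 → HIT, frames=[5,7,3]
Step 6: ref 7 → HIT, frames=[5,7,3]
Step 7: ref 5 → HIT, frames=[5,7,3]
Step 8: ref 2 → FAULT (evict 3), frames=[5,7,2]
Step 9: ref 5 → HIT, frames=[5,7,2]
Step 10: ref 7 → HIT, frames=[5,7,2]
Total faults: 5

Answer: 5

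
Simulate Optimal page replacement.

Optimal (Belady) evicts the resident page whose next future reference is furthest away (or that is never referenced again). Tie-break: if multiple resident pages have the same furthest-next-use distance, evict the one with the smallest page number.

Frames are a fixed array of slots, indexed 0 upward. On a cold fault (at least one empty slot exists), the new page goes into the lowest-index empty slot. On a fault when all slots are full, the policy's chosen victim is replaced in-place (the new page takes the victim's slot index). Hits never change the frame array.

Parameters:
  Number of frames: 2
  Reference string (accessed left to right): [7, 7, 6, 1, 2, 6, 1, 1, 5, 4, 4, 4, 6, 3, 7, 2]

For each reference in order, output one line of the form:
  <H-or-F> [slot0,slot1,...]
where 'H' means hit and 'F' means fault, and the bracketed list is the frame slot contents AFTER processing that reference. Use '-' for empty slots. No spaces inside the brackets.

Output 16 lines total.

F [7,-]
H [7,-]
F [7,6]
F [1,6]
F [2,6]
H [2,6]
F [1,6]
H [1,6]
F [5,6]
F [4,6]
H [4,6]
H [4,6]
H [4,6]
F [3,6]
F [7,6]
F [7,2]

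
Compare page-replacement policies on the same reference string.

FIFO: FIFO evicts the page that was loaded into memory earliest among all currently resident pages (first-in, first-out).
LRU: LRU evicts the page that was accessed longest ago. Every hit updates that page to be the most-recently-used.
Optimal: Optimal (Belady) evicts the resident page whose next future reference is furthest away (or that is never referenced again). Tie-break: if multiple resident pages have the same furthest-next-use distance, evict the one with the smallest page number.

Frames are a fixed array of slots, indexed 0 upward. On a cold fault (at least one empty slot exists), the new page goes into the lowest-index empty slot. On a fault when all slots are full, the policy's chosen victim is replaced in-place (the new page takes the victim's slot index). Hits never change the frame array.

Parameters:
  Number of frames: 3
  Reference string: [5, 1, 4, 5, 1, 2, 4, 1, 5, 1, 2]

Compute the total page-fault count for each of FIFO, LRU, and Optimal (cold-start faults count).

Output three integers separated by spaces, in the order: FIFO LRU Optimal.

Answer: 6 7 5

Derivation:
--- FIFO ---
  step 0: ref 5 -> FAULT, frames=[5,-,-] (faults so far: 1)
  step 1: ref 1 -> FAULT, frames=[5,1,-] (faults so far: 2)
  step 2: ref 4 -> FAULT, frames=[5,1,4] (faults so far: 3)
  step 3: ref 5 -> HIT, frames=[5,1,4] (faults so far: 3)
  step 4: ref 1 -> HIT, frames=[5,1,4] (faults so far: 3)
  step 5: ref 2 -> FAULT, evict 5, frames=[2,1,4] (faults so far: 4)
  step 6: ref 4 -> HIT, frames=[2,1,4] (faults so far: 4)
  step 7: ref 1 -> HIT, frames=[2,1,4] (faults so far: 4)
  step 8: ref 5 -> FAULT, evict 1, frames=[2,5,4] (faults so far: 5)
  step 9: ref 1 -> FAULT, evict 4, frames=[2,5,1] (faults so far: 6)
  step 10: ref 2 -> HIT, frames=[2,5,1] (faults so far: 6)
  FIFO total faults: 6
--- LRU ---
  step 0: ref 5 -> FAULT, frames=[5,-,-] (faults so far: 1)
  step 1: ref 1 -> FAULT, frames=[5,1,-] (faults so far: 2)
  step 2: ref 4 -> FAULT, frames=[5,1,4] (faults so far: 3)
  step 3: ref 5 -> HIT, frames=[5,1,4] (faults so far: 3)
  step 4: ref 1 -> HIT, frames=[5,1,4] (faults so far: 3)
  step 5: ref 2 -> FAULT, evict 4, frames=[5,1,2] (faults so far: 4)
  step 6: ref 4 -> FAULT, evict 5, frames=[4,1,2] (faults so far: 5)
  step 7: ref 1 -> HIT, frames=[4,1,2] (faults so far: 5)
  step 8: ref 5 -> FAULT, evict 2, frames=[4,1,5] (faults so far: 6)
  step 9: ref 1 -> HIT, frames=[4,1,5] (faults so far: 6)
  step 10: ref 2 -> FAULT, evict 4, frames=[2,1,5] (faults so far: 7)
  LRU total faults: 7
--- Optimal ---
  step 0: ref 5 -> FAULT, frames=[5,-,-] (faults so far: 1)
  step 1: ref 1 -> FAULT, frames=[5,1,-] (faults so far: 2)
  step 2: ref 4 -> FAULT, frames=[5,1,4] (faults so far: 3)
  step 3: ref 5 -> HIT, frames=[5,1,4] (faults so far: 3)
  step 4: ref 1 -> HIT, frames=[5,1,4] (faults so far: 3)
  step 5: ref 2 -> FAULT, evict 5, frames=[2,1,4] (faults so far: 4)
  step 6: ref 4 -> HIT, frames=[2,1,4] (faults so far: 4)
  step 7: ref 1 -> HIT, frames=[2,1,4] (faults so far: 4)
  step 8: ref 5 -> FAULT, evict 4, frames=[2,1,5] (faults so far: 5)
  step 9: ref 1 -> HIT, frames=[2,1,5] (faults so far: 5)
  step 10: ref 2 -> HIT, frames=[2,1,5] (faults so far: 5)
  Optimal total faults: 5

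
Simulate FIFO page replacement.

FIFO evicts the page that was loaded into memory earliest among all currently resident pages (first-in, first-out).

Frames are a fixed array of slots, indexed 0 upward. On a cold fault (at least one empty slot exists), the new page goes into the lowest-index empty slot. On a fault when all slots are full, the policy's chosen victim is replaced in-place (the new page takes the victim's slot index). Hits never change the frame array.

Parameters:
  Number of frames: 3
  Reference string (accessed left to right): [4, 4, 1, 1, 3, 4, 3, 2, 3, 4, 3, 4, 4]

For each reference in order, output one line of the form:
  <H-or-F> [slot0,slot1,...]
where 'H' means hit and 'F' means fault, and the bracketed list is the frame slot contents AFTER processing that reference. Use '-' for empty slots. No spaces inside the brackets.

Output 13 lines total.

F [4,-,-]
H [4,-,-]
F [4,1,-]
H [4,1,-]
F [4,1,3]
H [4,1,3]
H [4,1,3]
F [2,1,3]
H [2,1,3]
F [2,4,3]
H [2,4,3]
H [2,4,3]
H [2,4,3]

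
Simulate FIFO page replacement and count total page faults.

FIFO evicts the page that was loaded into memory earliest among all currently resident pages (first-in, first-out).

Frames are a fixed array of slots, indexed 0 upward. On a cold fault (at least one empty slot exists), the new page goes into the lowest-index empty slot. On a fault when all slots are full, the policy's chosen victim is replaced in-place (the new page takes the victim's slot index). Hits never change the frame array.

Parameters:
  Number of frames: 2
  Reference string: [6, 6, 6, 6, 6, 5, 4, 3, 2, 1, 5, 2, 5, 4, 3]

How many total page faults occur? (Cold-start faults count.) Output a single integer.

Answer: 10

Derivation:
Step 0: ref 6 → FAULT, frames=[6,-]
Step 1: ref 6 → HIT, frames=[6,-]
Step 2: ref 6 → HIT, frames=[6,-]
Step 3: ref 6 → HIT, frames=[6,-]
Step 4: ref 6 → HIT, frames=[6,-]
Step 5: ref 5 → FAULT, frames=[6,5]
Step 6: ref 4 → FAULT (evict 6), frames=[4,5]
Step 7: ref 3 → FAULT (evict 5), frames=[4,3]
Step 8: ref 2 → FAULT (evict 4), frames=[2,3]
Step 9: ref 1 → FAULT (evict 3), frames=[2,1]
Step 10: ref 5 → FAULT (evict 2), frames=[5,1]
Step 11: ref 2 → FAULT (evict 1), frames=[5,2]
Step 12: ref 5 → HIT, frames=[5,2]
Step 13: ref 4 → FAULT (evict 5), frames=[4,2]
Step 14: ref 3 → FAULT (evict 2), frames=[4,3]
Total faults: 10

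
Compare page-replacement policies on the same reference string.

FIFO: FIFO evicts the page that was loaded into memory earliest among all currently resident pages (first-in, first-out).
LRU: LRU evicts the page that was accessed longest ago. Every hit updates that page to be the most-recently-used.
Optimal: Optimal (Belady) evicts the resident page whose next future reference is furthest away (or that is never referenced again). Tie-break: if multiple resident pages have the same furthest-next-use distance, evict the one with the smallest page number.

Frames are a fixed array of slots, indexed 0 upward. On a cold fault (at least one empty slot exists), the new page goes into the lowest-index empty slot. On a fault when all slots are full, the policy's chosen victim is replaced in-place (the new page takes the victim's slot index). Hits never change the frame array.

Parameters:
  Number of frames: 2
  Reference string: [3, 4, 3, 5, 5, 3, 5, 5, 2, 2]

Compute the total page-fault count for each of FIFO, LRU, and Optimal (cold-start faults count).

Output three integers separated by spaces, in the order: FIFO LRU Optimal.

--- FIFO ---
  step 0: ref 3 -> FAULT, frames=[3,-] (faults so far: 1)
  step 1: ref 4 -> FAULT, frames=[3,4] (faults so far: 2)
  step 2: ref 3 -> HIT, frames=[3,4] (faults so far: 2)
  step 3: ref 5 -> FAULT, evict 3, frames=[5,4] (faults so far: 3)
  step 4: ref 5 -> HIT, frames=[5,4] (faults so far: 3)
  step 5: ref 3 -> FAULT, evict 4, frames=[5,3] (faults so far: 4)
  step 6: ref 5 -> HIT, frames=[5,3] (faults so far: 4)
  step 7: ref 5 -> HIT, frames=[5,3] (faults so far: 4)
  step 8: ref 2 -> FAULT, evict 5, frames=[2,3] (faults so far: 5)
  step 9: ref 2 -> HIT, frames=[2,3] (faults so far: 5)
  FIFO total faults: 5
--- LRU ---
  step 0: ref 3 -> FAULT, frames=[3,-] (faults so far: 1)
  step 1: ref 4 -> FAULT, frames=[3,4] (faults so far: 2)
  step 2: ref 3 -> HIT, frames=[3,4] (faults so far: 2)
  step 3: ref 5 -> FAULT, evict 4, frames=[3,5] (faults so far: 3)
  step 4: ref 5 -> HIT, frames=[3,5] (faults so far: 3)
  step 5: ref 3 -> HIT, frames=[3,5] (faults so far: 3)
  step 6: ref 5 -> HIT, frames=[3,5] (faults so far: 3)
  step 7: ref 5 -> HIT, frames=[3,5] (faults so far: 3)
  step 8: ref 2 -> FAULT, evict 3, frames=[2,5] (faults so far: 4)
  step 9: ref 2 -> HIT, frames=[2,5] (faults so far: 4)
  LRU total faults: 4
--- Optimal ---
  step 0: ref 3 -> FAULT, frames=[3,-] (faults so far: 1)
  step 1: ref 4 -> FAULT, frames=[3,4] (faults so far: 2)
  step 2: ref 3 -> HIT, frames=[3,4] (faults so far: 2)
  step 3: ref 5 -> FAULT, evict 4, frames=[3,5] (faults so far: 3)
  step 4: ref 5 -> HIT, frames=[3,5] (faults so far: 3)
  step 5: ref 3 -> HIT, frames=[3,5] (faults so far: 3)
  step 6: ref 5 -> HIT, frames=[3,5] (faults so far: 3)
  step 7: ref 5 -> HIT, frames=[3,5] (faults so far: 3)
  step 8: ref 2 -> FAULT, evict 3, frames=[2,5] (faults so far: 4)
  step 9: ref 2 -> HIT, frames=[2,5] (faults so far: 4)
  Optimal total faults: 4

Answer: 5 4 4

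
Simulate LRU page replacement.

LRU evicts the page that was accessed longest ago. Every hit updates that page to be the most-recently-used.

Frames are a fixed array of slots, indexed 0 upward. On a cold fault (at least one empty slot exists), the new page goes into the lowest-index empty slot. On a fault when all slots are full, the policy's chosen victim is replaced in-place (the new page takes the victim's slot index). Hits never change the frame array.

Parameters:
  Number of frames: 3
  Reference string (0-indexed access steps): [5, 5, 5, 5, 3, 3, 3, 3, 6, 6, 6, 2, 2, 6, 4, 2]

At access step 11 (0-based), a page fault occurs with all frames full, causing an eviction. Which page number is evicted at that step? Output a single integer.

Answer: 5

Derivation:
Step 0: ref 5 -> FAULT, frames=[5,-,-]
Step 1: ref 5 -> HIT, frames=[5,-,-]
Step 2: ref 5 -> HIT, frames=[5,-,-]
Step 3: ref 5 -> HIT, frames=[5,-,-]
Step 4: ref 3 -> FAULT, frames=[5,3,-]
Step 5: ref 3 -> HIT, frames=[5,3,-]
Step 6: ref 3 -> HIT, frames=[5,3,-]
Step 7: ref 3 -> HIT, frames=[5,3,-]
Step 8: ref 6 -> FAULT, frames=[5,3,6]
Step 9: ref 6 -> HIT, frames=[5,3,6]
Step 10: ref 6 -> HIT, frames=[5,3,6]
Step 11: ref 2 -> FAULT, evict 5, frames=[2,3,6]
At step 11: evicted page 5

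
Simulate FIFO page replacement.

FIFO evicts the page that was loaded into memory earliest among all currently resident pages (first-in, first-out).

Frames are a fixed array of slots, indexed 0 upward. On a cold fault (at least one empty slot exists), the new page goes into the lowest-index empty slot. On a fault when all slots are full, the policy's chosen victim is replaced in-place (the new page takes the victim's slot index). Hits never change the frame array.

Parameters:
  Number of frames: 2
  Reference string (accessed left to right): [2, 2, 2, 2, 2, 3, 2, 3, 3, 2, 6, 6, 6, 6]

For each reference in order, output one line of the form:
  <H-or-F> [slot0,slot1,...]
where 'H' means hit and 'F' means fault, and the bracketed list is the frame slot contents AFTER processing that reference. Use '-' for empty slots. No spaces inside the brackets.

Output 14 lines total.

F [2,-]
H [2,-]
H [2,-]
H [2,-]
H [2,-]
F [2,3]
H [2,3]
H [2,3]
H [2,3]
H [2,3]
F [6,3]
H [6,3]
H [6,3]
H [6,3]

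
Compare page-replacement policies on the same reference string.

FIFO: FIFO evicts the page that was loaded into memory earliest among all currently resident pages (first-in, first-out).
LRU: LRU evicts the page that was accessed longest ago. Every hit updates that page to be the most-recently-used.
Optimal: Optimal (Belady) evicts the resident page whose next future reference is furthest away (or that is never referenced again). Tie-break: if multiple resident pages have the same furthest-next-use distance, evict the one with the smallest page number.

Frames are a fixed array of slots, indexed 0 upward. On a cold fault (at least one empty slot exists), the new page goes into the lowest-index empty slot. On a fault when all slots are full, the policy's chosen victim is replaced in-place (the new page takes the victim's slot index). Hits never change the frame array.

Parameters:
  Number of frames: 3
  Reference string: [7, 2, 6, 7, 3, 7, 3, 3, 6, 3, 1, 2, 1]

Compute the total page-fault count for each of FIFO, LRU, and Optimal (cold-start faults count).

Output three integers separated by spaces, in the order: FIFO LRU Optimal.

--- FIFO ---
  step 0: ref 7 -> FAULT, frames=[7,-,-] (faults so far: 1)
  step 1: ref 2 -> FAULT, frames=[7,2,-] (faults so far: 2)
  step 2: ref 6 -> FAULT, frames=[7,2,6] (faults so far: 3)
  step 3: ref 7 -> HIT, frames=[7,2,6] (faults so far: 3)
  step 4: ref 3 -> FAULT, evict 7, frames=[3,2,6] (faults so far: 4)
  step 5: ref 7 -> FAULT, evict 2, frames=[3,7,6] (faults so far: 5)
  step 6: ref 3 -> HIT, frames=[3,7,6] (faults so far: 5)
  step 7: ref 3 -> HIT, frames=[3,7,6] (faults so far: 5)
  step 8: ref 6 -> HIT, frames=[3,7,6] (faults so far: 5)
  step 9: ref 3 -> HIT, frames=[3,7,6] (faults so far: 5)
  step 10: ref 1 -> FAULT, evict 6, frames=[3,7,1] (faults so far: 6)
  step 11: ref 2 -> FAULT, evict 3, frames=[2,7,1] (faults so far: 7)
  step 12: ref 1 -> HIT, frames=[2,7,1] (faults so far: 7)
  FIFO total faults: 7
--- LRU ---
  step 0: ref 7 -> FAULT, frames=[7,-,-] (faults so far: 1)
  step 1: ref 2 -> FAULT, frames=[7,2,-] (faults so far: 2)
  step 2: ref 6 -> FAULT, frames=[7,2,6] (faults so far: 3)
  step 3: ref 7 -> HIT, frames=[7,2,6] (faults so far: 3)
  step 4: ref 3 -> FAULT, evict 2, frames=[7,3,6] (faults so far: 4)
  step 5: ref 7 -> HIT, frames=[7,3,6] (faults so far: 4)
  step 6: ref 3 -> HIT, frames=[7,3,6] (faults so far: 4)
  step 7: ref 3 -> HIT, frames=[7,3,6] (faults so far: 4)
  step 8: ref 6 -> HIT, frames=[7,3,6] (faults so far: 4)
  step 9: ref 3 -> HIT, frames=[7,3,6] (faults so far: 4)
  step 10: ref 1 -> FAULT, evict 7, frames=[1,3,6] (faults so far: 5)
  step 11: ref 2 -> FAULT, evict 6, frames=[1,3,2] (faults so far: 6)
  step 12: ref 1 -> HIT, frames=[1,3,2] (faults so far: 6)
  LRU total faults: 6
--- Optimal ---
  step 0: ref 7 -> FAULT, frames=[7,-,-] (faults so far: 1)
  step 1: ref 2 -> FAULT, frames=[7,2,-] (faults so far: 2)
  step 2: ref 6 -> FAULT, frames=[7,2,6] (faults so far: 3)
  step 3: ref 7 -> HIT, frames=[7,2,6] (faults so far: 3)
  step 4: ref 3 -> FAULT, evict 2, frames=[7,3,6] (faults so far: 4)
  step 5: ref 7 -> HIT, frames=[7,3,6] (faults so far: 4)
  step 6: ref 3 -> HIT, frames=[7,3,6] (faults so far: 4)
  step 7: ref 3 -> HIT, frames=[7,3,6] (faults so far: 4)
  step 8: ref 6 -> HIT, frames=[7,3,6] (faults so far: 4)
  step 9: ref 3 -> HIT, frames=[7,3,6] (faults so far: 4)
  step 10: ref 1 -> FAULT, evict 3, frames=[7,1,6] (faults so far: 5)
  step 11: ref 2 -> FAULT, evict 6, frames=[7,1,2] (faults so far: 6)
  step 12: ref 1 -> HIT, frames=[7,1,2] (faults so far: 6)
  Optimal total faults: 6

Answer: 7 6 6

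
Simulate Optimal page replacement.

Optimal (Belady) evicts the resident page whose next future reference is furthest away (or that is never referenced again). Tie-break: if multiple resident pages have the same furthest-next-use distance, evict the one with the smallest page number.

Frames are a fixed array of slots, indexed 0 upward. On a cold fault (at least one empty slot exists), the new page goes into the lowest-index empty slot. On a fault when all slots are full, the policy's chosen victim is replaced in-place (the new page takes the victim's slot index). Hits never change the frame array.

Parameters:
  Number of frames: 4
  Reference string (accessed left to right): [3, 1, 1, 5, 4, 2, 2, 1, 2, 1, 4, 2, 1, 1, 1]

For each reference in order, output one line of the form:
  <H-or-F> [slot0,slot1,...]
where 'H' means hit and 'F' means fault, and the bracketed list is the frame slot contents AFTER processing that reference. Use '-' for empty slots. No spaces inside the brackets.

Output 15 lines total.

F [3,-,-,-]
F [3,1,-,-]
H [3,1,-,-]
F [3,1,5,-]
F [3,1,5,4]
F [2,1,5,4]
H [2,1,5,4]
H [2,1,5,4]
H [2,1,5,4]
H [2,1,5,4]
H [2,1,5,4]
H [2,1,5,4]
H [2,1,5,4]
H [2,1,5,4]
H [2,1,5,4]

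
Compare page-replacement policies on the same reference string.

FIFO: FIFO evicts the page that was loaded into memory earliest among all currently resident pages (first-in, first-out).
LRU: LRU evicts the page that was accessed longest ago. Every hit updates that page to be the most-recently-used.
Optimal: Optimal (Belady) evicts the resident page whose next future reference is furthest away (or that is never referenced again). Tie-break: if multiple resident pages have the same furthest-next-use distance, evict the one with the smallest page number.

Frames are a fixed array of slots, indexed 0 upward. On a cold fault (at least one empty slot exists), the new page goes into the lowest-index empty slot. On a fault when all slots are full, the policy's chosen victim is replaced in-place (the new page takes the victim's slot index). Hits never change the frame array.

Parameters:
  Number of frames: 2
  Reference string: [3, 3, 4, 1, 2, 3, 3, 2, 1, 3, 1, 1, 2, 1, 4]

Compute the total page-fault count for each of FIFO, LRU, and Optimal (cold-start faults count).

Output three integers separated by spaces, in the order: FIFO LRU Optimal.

Answer: 8 9 7

Derivation:
--- FIFO ---
  step 0: ref 3 -> FAULT, frames=[3,-] (faults so far: 1)
  step 1: ref 3 -> HIT, frames=[3,-] (faults so far: 1)
  step 2: ref 4 -> FAULT, frames=[3,4] (faults so far: 2)
  step 3: ref 1 -> FAULT, evict 3, frames=[1,4] (faults so far: 3)
  step 4: ref 2 -> FAULT, evict 4, frames=[1,2] (faults so far: 4)
  step 5: ref 3 -> FAULT, evict 1, frames=[3,2] (faults so far: 5)
  step 6: ref 3 -> HIT, frames=[3,2] (faults so far: 5)
  step 7: ref 2 -> HIT, frames=[3,2] (faults so far: 5)
  step 8: ref 1 -> FAULT, evict 2, frames=[3,1] (faults so far: 6)
  step 9: ref 3 -> HIT, frames=[3,1] (faults so far: 6)
  step 10: ref 1 -> HIT, frames=[3,1] (faults so far: 6)
  step 11: ref 1 -> HIT, frames=[3,1] (faults so far: 6)
  step 12: ref 2 -> FAULT, evict 3, frames=[2,1] (faults so far: 7)
  step 13: ref 1 -> HIT, frames=[2,1] (faults so far: 7)
  step 14: ref 4 -> FAULT, evict 1, frames=[2,4] (faults so far: 8)
  FIFO total faults: 8
--- LRU ---
  step 0: ref 3 -> FAULT, frames=[3,-] (faults so far: 1)
  step 1: ref 3 -> HIT, frames=[3,-] (faults so far: 1)
  step 2: ref 4 -> FAULT, frames=[3,4] (faults so far: 2)
  step 3: ref 1 -> FAULT, evict 3, frames=[1,4] (faults so far: 3)
  step 4: ref 2 -> FAULT, evict 4, frames=[1,2] (faults so far: 4)
  step 5: ref 3 -> FAULT, evict 1, frames=[3,2] (faults so far: 5)
  step 6: ref 3 -> HIT, frames=[3,2] (faults so far: 5)
  step 7: ref 2 -> HIT, frames=[3,2] (faults so far: 5)
  step 8: ref 1 -> FAULT, evict 3, frames=[1,2] (faults so far: 6)
  step 9: ref 3 -> FAULT, evict 2, frames=[1,3] (faults so far: 7)
  step 10: ref 1 -> HIT, frames=[1,3] (faults so far: 7)
  step 11: ref 1 -> HIT, frames=[1,3] (faults so far: 7)
  step 12: ref 2 -> FAULT, evict 3, frames=[1,2] (faults so far: 8)
  step 13: ref 1 -> HIT, frames=[1,2] (faults so far: 8)
  step 14: ref 4 -> FAULT, evict 2, frames=[1,4] (faults so far: 9)
  LRU total faults: 9
--- Optimal ---
  step 0: ref 3 -> FAULT, frames=[3,-] (faults so far: 1)
  step 1: ref 3 -> HIT, frames=[3,-] (faults so far: 1)
  step 2: ref 4 -> FAULT, frames=[3,4] (faults so far: 2)
  step 3: ref 1 -> FAULT, evict 4, frames=[3,1] (faults so far: 3)
  step 4: ref 2 -> FAULT, evict 1, frames=[3,2] (faults so far: 4)
  step 5: ref 3 -> HIT, frames=[3,2] (faults so far: 4)
  step 6: ref 3 -> HIT, frames=[3,2] (faults so far: 4)
  step 7: ref 2 -> HIT, frames=[3,2] (faults so far: 4)
  step 8: ref 1 -> FAULT, evict 2, frames=[3,1] (faults so far: 5)
  step 9: ref 3 -> HIT, frames=[3,1] (faults so far: 5)
  step 10: ref 1 -> HIT, frames=[3,1] (faults so far: 5)
  step 11: ref 1 -> HIT, frames=[3,1] (faults so far: 5)
  step 12: ref 2 -> FAULT, evict 3, frames=[2,1] (faults so far: 6)
  step 13: ref 1 -> HIT, frames=[2,1] (faults so far: 6)
  step 14: ref 4 -> FAULT, evict 1, frames=[2,4] (faults so far: 7)
  Optimal total faults: 7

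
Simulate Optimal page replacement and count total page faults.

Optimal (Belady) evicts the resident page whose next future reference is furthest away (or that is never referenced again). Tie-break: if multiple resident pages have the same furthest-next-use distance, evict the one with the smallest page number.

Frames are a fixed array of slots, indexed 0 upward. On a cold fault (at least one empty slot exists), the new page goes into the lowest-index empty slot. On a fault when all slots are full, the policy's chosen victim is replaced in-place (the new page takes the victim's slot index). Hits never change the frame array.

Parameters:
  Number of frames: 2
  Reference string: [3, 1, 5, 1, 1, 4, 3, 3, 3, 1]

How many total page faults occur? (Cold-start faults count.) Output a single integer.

Step 0: ref 3 → FAULT, frames=[3,-]
Step 1: ref 1 → FAULT, frames=[3,1]
Step 2: ref 5 → FAULT (evict 3), frames=[5,1]
Step 3: ref 1 → HIT, frames=[5,1]
Step 4: ref 1 → HIT, frames=[5,1]
Step 5: ref 4 → FAULT (evict 5), frames=[4,1]
Step 6: ref 3 → FAULT (evict 4), frames=[3,1]
Step 7: ref 3 → HIT, frames=[3,1]
Step 8: ref 3 → HIT, frames=[3,1]
Step 9: ref 1 → HIT, frames=[3,1]
Total faults: 5

Answer: 5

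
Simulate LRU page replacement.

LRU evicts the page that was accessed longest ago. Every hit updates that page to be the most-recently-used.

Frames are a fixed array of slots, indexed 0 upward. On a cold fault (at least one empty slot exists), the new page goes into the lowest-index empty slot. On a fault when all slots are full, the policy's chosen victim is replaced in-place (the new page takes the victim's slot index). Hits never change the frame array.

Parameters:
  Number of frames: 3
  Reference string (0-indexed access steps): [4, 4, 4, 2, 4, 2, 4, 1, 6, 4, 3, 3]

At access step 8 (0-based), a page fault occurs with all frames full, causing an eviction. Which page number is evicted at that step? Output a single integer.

Step 0: ref 4 -> FAULT, frames=[4,-,-]
Step 1: ref 4 -> HIT, frames=[4,-,-]
Step 2: ref 4 -> HIT, frames=[4,-,-]
Step 3: ref 2 -> FAULT, frames=[4,2,-]
Step 4: ref 4 -> HIT, frames=[4,2,-]
Step 5: ref 2 -> HIT, frames=[4,2,-]
Step 6: ref 4 -> HIT, frames=[4,2,-]
Step 7: ref 1 -> FAULT, frames=[4,2,1]
Step 8: ref 6 -> FAULT, evict 2, frames=[4,6,1]
At step 8: evicted page 2

Answer: 2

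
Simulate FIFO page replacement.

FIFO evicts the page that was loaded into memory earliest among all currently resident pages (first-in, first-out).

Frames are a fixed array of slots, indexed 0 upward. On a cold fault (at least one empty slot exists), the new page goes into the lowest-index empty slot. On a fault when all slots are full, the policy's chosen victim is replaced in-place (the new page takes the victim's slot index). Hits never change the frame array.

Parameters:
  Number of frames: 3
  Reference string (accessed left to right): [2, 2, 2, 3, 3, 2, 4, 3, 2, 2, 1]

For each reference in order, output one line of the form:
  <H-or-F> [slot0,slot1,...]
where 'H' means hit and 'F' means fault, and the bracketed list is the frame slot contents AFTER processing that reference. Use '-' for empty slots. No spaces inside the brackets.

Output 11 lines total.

F [2,-,-]
H [2,-,-]
H [2,-,-]
F [2,3,-]
H [2,3,-]
H [2,3,-]
F [2,3,4]
H [2,3,4]
H [2,3,4]
H [2,3,4]
F [1,3,4]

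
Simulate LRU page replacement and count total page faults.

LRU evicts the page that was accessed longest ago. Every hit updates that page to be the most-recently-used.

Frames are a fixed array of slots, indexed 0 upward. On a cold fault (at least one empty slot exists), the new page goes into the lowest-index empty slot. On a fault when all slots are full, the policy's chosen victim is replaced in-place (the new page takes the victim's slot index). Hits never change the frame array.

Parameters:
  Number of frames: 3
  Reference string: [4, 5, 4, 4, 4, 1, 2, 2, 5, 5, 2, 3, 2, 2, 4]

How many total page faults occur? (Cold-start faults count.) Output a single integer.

Step 0: ref 4 → FAULT, frames=[4,-,-]
Step 1: ref 5 → FAULT, frames=[4,5,-]
Step 2: ref 4 → HIT, frames=[4,5,-]
Step 3: ref 4 → HIT, frames=[4,5,-]
Step 4: ref 4 → HIT, frames=[4,5,-]
Step 5: ref 1 → FAULT, frames=[4,5,1]
Step 6: ref 2 → FAULT (evict 5), frames=[4,2,1]
Step 7: ref 2 → HIT, frames=[4,2,1]
Step 8: ref 5 → FAULT (evict 4), frames=[5,2,1]
Step 9: ref 5 → HIT, frames=[5,2,1]
Step 10: ref 2 → HIT, frames=[5,2,1]
Step 11: ref 3 → FAULT (evict 1), frames=[5,2,3]
Step 12: ref 2 → HIT, frames=[5,2,3]
Step 13: ref 2 → HIT, frames=[5,2,3]
Step 14: ref 4 → FAULT (evict 5), frames=[4,2,3]
Total faults: 7

Answer: 7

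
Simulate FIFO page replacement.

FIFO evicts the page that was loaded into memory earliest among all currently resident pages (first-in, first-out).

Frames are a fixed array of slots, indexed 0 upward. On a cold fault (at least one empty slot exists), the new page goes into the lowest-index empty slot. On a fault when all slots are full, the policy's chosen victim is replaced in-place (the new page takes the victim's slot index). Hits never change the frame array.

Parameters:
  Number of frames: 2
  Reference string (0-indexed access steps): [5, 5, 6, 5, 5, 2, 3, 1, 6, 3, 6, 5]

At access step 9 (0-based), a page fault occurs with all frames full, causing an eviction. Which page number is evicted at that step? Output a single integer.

Step 0: ref 5 -> FAULT, frames=[5,-]
Step 1: ref 5 -> HIT, frames=[5,-]
Step 2: ref 6 -> FAULT, frames=[5,6]
Step 3: ref 5 -> HIT, frames=[5,6]
Step 4: ref 5 -> HIT, frames=[5,6]
Step 5: ref 2 -> FAULT, evict 5, frames=[2,6]
Step 6: ref 3 -> FAULT, evict 6, frames=[2,3]
Step 7: ref 1 -> FAULT, evict 2, frames=[1,3]
Step 8: ref 6 -> FAULT, evict 3, frames=[1,6]
Step 9: ref 3 -> FAULT, evict 1, frames=[3,6]
At step 9: evicted page 1

Answer: 1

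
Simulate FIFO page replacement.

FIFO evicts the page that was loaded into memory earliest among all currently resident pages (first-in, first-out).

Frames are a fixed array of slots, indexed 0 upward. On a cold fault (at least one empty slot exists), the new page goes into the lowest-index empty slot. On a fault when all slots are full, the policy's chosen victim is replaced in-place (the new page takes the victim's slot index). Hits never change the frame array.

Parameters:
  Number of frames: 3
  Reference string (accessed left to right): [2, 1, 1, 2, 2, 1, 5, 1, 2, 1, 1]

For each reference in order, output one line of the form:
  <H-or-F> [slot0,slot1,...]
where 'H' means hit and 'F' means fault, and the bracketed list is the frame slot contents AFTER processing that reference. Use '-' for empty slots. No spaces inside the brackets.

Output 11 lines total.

F [2,-,-]
F [2,1,-]
H [2,1,-]
H [2,1,-]
H [2,1,-]
H [2,1,-]
F [2,1,5]
H [2,1,5]
H [2,1,5]
H [2,1,5]
H [2,1,5]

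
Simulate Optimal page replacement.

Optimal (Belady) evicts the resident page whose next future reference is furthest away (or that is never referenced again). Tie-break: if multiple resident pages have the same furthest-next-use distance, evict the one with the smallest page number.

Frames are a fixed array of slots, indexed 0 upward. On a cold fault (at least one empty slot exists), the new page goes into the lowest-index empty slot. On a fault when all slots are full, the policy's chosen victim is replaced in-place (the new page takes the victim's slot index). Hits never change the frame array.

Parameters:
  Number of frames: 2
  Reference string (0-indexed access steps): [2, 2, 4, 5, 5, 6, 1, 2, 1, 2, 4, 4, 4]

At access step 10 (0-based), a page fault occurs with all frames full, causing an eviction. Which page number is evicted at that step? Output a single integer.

Answer: 1

Derivation:
Step 0: ref 2 -> FAULT, frames=[2,-]
Step 1: ref 2 -> HIT, frames=[2,-]
Step 2: ref 4 -> FAULT, frames=[2,4]
Step 3: ref 5 -> FAULT, evict 4, frames=[2,5]
Step 4: ref 5 -> HIT, frames=[2,5]
Step 5: ref 6 -> FAULT, evict 5, frames=[2,6]
Step 6: ref 1 -> FAULT, evict 6, frames=[2,1]
Step 7: ref 2 -> HIT, frames=[2,1]
Step 8: ref 1 -> HIT, frames=[2,1]
Step 9: ref 2 -> HIT, frames=[2,1]
Step 10: ref 4 -> FAULT, evict 1, frames=[2,4]
At step 10: evicted page 1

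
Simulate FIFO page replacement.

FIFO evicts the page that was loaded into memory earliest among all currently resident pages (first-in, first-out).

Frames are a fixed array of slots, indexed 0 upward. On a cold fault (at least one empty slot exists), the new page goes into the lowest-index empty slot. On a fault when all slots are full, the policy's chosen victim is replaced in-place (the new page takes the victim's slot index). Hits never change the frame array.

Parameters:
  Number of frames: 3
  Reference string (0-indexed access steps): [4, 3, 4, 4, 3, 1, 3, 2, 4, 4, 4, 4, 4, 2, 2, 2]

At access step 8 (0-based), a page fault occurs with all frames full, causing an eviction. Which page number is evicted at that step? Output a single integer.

Step 0: ref 4 -> FAULT, frames=[4,-,-]
Step 1: ref 3 -> FAULT, frames=[4,3,-]
Step 2: ref 4 -> HIT, frames=[4,3,-]
Step 3: ref 4 -> HIT, frames=[4,3,-]
Step 4: ref 3 -> HIT, frames=[4,3,-]
Step 5: ref 1 -> FAULT, frames=[4,3,1]
Step 6: ref 3 -> HIT, frames=[4,3,1]
Step 7: ref 2 -> FAULT, evict 4, frames=[2,3,1]
Step 8: ref 4 -> FAULT, evict 3, frames=[2,4,1]
At step 8: evicted page 3

Answer: 3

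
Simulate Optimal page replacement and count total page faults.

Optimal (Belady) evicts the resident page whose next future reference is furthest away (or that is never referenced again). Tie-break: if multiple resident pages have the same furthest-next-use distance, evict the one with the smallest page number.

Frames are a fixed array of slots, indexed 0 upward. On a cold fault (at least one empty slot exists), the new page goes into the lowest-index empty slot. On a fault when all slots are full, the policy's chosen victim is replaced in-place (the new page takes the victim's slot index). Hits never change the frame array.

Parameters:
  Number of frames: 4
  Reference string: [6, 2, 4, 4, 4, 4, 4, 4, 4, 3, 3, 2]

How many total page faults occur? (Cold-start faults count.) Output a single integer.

Answer: 4

Derivation:
Step 0: ref 6 → FAULT, frames=[6,-,-,-]
Step 1: ref 2 → FAULT, frames=[6,2,-,-]
Step 2: ref 4 → FAULT, frames=[6,2,4,-]
Step 3: ref 4 → HIT, frames=[6,2,4,-]
Step 4: ref 4 → HIT, frames=[6,2,4,-]
Step 5: ref 4 → HIT, frames=[6,2,4,-]
Step 6: ref 4 → HIT, frames=[6,2,4,-]
Step 7: ref 4 → HIT, frames=[6,2,4,-]
Step 8: ref 4 → HIT, frames=[6,2,4,-]
Step 9: ref 3 → FAULT, frames=[6,2,4,3]
Step 10: ref 3 → HIT, frames=[6,2,4,3]
Step 11: ref 2 → HIT, frames=[6,2,4,3]
Total faults: 4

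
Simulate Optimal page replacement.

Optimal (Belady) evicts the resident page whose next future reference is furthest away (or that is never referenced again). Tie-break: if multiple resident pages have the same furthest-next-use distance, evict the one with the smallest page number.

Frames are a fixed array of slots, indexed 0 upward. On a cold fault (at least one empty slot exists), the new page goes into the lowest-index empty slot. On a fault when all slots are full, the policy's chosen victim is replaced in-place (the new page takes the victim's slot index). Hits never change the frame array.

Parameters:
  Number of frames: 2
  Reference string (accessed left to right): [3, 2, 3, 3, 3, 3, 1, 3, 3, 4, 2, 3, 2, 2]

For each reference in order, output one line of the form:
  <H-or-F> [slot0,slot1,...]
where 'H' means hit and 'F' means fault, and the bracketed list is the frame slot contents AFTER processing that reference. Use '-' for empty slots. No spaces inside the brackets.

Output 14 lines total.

F [3,-]
F [3,2]
H [3,2]
H [3,2]
H [3,2]
H [3,2]
F [3,1]
H [3,1]
H [3,1]
F [3,4]
F [3,2]
H [3,2]
H [3,2]
H [3,2]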